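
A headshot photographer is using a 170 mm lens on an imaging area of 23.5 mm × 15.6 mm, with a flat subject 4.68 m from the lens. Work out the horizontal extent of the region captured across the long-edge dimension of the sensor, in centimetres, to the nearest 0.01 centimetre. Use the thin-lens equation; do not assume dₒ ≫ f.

dₒ: 4.68 m = 4680 mm.
Similar triangles through the lens centre give W/dₒ = w/dᵢ; with 1/f = 1/dₒ + 1/dᵢ this gives W = w·(dₒ − f)/f.
W = 23.5 mm × (4680 − 170) / 170 = 23.5 × 26.5294 ≈ 623.441 mm = 62.3441 cm.

62.34 cm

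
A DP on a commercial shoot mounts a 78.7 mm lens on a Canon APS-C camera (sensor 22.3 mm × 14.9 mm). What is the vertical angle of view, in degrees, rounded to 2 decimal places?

10.82°

Angle of view α = 2·arctan(h/2f) with h = 14.9 mm and f = 78.7 mm.
h/2f = 0.09466; arctan(0.09466) ≈ 5.4077°, so α ≈ 10.8154°.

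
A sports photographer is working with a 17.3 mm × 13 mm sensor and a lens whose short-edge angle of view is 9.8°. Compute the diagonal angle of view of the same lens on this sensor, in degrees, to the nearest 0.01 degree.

16.24°

From the short-edge AOV: f = 13 / (2·tan(4.9°)) = 13 / 0.17146 ≈ 75.8192 mm.
Sensor diagonal = √(17.3² + 13²) = √468.2900 ≈ 21.6400 mm.
Diagonal AOV = 2·arctan(21.6400 / (2 × 75.8192)) = 2·arctan(0.14271) ≈ 16.2434°.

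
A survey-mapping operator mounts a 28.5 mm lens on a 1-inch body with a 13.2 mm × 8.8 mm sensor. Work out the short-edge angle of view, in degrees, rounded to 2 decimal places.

17.55°

Angle of view α = 2·arctan(h/2f) with h = 8.8 mm and f = 28.5 mm.
h/2f = 0.15439; arctan(0.15439) ≈ 8.7764°, so α ≈ 17.5527°.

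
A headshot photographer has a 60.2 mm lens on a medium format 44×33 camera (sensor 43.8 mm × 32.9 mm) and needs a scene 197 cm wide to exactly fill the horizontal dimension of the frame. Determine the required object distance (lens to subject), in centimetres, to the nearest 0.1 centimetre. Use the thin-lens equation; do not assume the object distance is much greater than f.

W: 197 cm = 1970 mm.
Magnification m = w/W = dᵢ/dₒ; combined with 1/f = 1/dₒ + 1/dᵢ this gives dₒ = f·(1 + W/w).
dₒ = 60.2 mm × (1 + 1970/43.8) = 60.2 × 45.9772 ≈ 2767.826 mm = 276.783 cm.

276.8 cm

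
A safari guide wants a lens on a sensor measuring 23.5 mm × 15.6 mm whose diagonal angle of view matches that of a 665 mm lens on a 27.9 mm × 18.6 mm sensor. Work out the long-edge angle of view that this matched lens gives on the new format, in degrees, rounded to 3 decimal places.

2.407°

Sensor diagonal = √(27.9² + 18.6²) = √1124.3700 ≈ 33.5316 mm.
Sensor diagonal = √(23.5² + 15.6²) = √795.6100 ≈ 28.2066 mm.
Equal diagonal AOV ⇒ f₂ = f₁ · 28.2066/33.5316 = 665 × 0.84119 ≈ 559.3931 mm.
Long-edge AOV on the new format = 2·arctan(23.5 / (2 × 559.3931)) = 2·arctan(0.02100) ≈ 2.4066°.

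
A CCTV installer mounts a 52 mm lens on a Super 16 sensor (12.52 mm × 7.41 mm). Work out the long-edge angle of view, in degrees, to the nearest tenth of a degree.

Angle of view α = 2·arctan(w/2f) with w = 12.52 mm and f = 52 mm.
w/2f = 0.12038; arctan(0.12038) ≈ 6.8645°, so α ≈ 13.7290°.

13.7°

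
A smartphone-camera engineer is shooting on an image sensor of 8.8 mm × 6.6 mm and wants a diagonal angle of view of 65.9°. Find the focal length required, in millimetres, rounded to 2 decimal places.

8.49 mm

Sensor diagonal = √(8.8² + 6.6²) = √121.0000 ≈ 11.0000 mm.
From α = 2·arctan(d/2f) we get f = d / (2·tan(α/2)).
With d = 11.0000 mm and α/2 = 32.95°, tan(α/2) ≈ 0.64817, so f ≈ 11.0000 / 1.29634 ≈ 8.4855 mm.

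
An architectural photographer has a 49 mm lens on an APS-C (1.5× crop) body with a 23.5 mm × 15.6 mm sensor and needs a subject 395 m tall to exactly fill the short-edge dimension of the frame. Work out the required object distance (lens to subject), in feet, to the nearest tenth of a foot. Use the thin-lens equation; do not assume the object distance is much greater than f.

W: 395 m = 395000 mm.
Magnification m = h/W = dᵢ/dₒ; combined with 1/f = 1/dₒ + 1/dᵢ this gives dₒ = f·(1 + W/h).
dₒ = 49 mm × (1 + 395000/15.6) = 49 × 25321.5128 ≈ 1240754.128 mm = 1240754.128/304.8 ft = 4070.72 ft.

4070.7 ft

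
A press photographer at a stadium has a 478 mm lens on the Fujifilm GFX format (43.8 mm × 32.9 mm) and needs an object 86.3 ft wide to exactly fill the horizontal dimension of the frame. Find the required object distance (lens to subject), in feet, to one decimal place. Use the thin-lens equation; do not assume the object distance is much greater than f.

943.4 ft

W: 86.3 ft × 304.8 mm/ft = 26304.24 mm.
Magnification m = w/W = dᵢ/dₒ; combined with 1/f = 1/dₒ + 1/dᵢ this gives dₒ = f·(1 + W/w).
dₒ = 478 mm × (1 + 26304.2/43.8) = 478 × 601.5534 ≈ 287542.528 mm = 287542.528/304.8 ft = 943.381 ft.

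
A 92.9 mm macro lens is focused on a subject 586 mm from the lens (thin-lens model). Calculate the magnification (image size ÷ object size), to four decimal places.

Thin lens: 1/f = 1/dₒ + 1/dᵢ → 1/dᵢ = 1/92.9 − 1/586 = 0.0090578 mm⁻¹, so dᵢ ≈ 110.4024 mm.
Magnification m = dᵢ/dₒ = 110.4024/586 ≈ 0.18840.

0.1884×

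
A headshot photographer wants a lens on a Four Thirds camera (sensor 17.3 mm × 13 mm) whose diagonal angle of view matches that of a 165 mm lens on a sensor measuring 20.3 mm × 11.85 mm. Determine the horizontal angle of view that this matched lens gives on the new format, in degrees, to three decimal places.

Sensor diagonal = √(20.3² + 11.85²) = √552.5125 ≈ 23.5056 mm.
Sensor diagonal = √(17.3² + 13²) = √468.2900 ≈ 21.6400 mm.
Equal diagonal AOV ⇒ f₂ = f₁ · 21.6400/23.5056 = 165 × 0.92063 ≈ 151.9044 mm.
Horizontal AOV on the new format = 2·arctan(17.3 / (2 × 151.9044)) = 2·arctan(0.05694) ≈ 6.5182°.

6.518°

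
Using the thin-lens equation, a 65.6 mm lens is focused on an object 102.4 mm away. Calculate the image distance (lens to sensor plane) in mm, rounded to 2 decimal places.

1/dᵢ = 1/f − 1/dₒ = 1/65.6 − 1/102.4 = 0.0054783 mm⁻¹.
dᵢ = 1/0.0054783 ≈ 182.5391 mm.

182.54 mm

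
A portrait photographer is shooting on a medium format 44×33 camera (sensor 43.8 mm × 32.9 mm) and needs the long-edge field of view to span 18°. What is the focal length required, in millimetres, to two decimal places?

138.27 mm

From α = 2·arctan(w/2f) we get f = w / (2·tan(α/2)).
With w = 43.8 mm and α/2 = 9°, tan(α/2) ≈ 0.15838, so f ≈ 43.8 / 0.31677 ≈ 138.2712 mm.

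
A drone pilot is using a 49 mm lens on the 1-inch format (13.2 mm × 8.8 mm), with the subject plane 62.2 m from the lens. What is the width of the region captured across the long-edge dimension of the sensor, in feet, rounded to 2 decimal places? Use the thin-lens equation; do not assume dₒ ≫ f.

dₒ: 62.2 m = 62200 mm.
Similar triangles through the lens centre give W/dₒ = w/dᵢ; with 1/f = 1/dₒ + 1/dᵢ this gives W = w·(dₒ − f)/f.
W = 13.2 mm × (62200 − 49) / 49 = 13.2 × 1268.3878 ≈ 16742.718 mm = 16742.718/304.8 ft = 54.9302 ft.

54.93 ft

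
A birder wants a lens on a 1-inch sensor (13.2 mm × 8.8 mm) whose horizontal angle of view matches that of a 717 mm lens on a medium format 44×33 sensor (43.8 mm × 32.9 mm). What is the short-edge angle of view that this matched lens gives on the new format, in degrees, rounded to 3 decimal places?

Equal horizontal AOV ⇒ f₂ = f₁ · 13.2/43.8 = 717 × 0.30137 ≈ 216.0822 mm.
Short-edge AOV on the new format = 2·arctan(8.8 / (2 × 216.0822)) = 2·arctan(0.02036) ≈ 2.3331°.

2.333°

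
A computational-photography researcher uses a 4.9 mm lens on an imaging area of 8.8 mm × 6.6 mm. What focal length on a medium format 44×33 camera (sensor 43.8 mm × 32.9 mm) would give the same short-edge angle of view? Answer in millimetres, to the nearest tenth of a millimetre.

24.4 mm

Equal angle of view means equal height/f ratio, so f₂ = f₁ · (height₂/height₁) = 4.9 × 32.9/6.6.
f₂ = 4.9 × 4.98485 ≈ 24.426 mm.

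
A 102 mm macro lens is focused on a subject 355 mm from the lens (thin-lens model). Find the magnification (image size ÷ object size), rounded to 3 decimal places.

Thin lens: 1/f = 1/dₒ + 1/dᵢ → 1/dᵢ = 1/102 − 1/355 = 0.0069870 mm⁻¹, so dᵢ ≈ 143.1225 mm.
Magnification m = dᵢ/dₒ = 143.1225/355 ≈ 0.40316.

0.403×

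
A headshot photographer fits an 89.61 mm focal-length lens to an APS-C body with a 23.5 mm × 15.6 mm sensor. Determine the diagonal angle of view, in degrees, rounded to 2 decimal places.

Sensor diagonal = √(23.5² + 15.6²) = √795.6100 ≈ 28.2066 mm.
Angle of view α = 2·arctan(d/2f) with d = 28.2066 mm and f = 89.61 mm.
d/2f = 0.15739; arctan(0.15739) ≈ 8.9441°, so α ≈ 17.8883°.

17.89°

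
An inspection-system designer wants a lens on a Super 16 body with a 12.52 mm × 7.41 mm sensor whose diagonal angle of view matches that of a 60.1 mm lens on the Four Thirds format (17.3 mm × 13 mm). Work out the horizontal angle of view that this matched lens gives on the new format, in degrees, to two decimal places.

17.61°

Sensor diagonal = √(17.3² + 13²) = √468.2900 ≈ 21.6400 mm.
Sensor diagonal = √(12.52² + 7.41²) = √211.6585 ≈ 14.5485 mm.
Equal diagonal AOV ⇒ f₂ = f₁ · 14.5485/21.6400 = 60.1 × 0.67230 ≈ 40.4050 mm.
Horizontal AOV on the new format = 2·arctan(12.52 / (2 × 40.4050)) = 2·arctan(0.15493) ≈ 17.6138°.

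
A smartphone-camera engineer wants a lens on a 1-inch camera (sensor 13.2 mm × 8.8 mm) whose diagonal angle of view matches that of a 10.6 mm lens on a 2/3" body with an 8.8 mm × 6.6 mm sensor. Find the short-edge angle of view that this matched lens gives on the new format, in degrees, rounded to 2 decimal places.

Sensor diagonal = √(8.8² + 6.6²) = √121.0000 ≈ 11.0000 mm.
Sensor diagonal = √(13.2² + 8.8²) = √251.6800 ≈ 15.8644 mm.
Equal diagonal AOV ⇒ f₂ = f₁ · 15.8644/11.0000 = 10.6 × 1.44222 ≈ 15.2875 mm.
Short-edge AOV on the new format = 2·arctan(8.8 / (2 × 15.2875)) = 2·arctan(0.28782) ≈ 32.1133°.

32.11°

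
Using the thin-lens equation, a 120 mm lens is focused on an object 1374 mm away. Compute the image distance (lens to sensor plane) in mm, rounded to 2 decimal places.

131.48 mm

1/dᵢ = 1/f − 1/dₒ = 1/120 − 1/1374 = 0.0076055 mm⁻¹.
dᵢ = 1/0.0076055 ≈ 131.4833 mm.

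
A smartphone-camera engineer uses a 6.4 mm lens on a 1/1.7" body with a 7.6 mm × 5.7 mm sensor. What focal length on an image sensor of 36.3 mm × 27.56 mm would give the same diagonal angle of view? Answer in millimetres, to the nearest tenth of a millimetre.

30.7 mm

Sensor diagonal = √(7.6² + 5.7²) = √90.2500 ≈ 9.5000 mm.
Sensor diagonal = √(36.3² + 27.56²) = √2077.2436 ≈ 45.5768 mm.
Equal angle of view means equal diagonal/f ratio, so f₂ = f₁ · (diagonal₂/diagonal₁) = 6.4 × 45.5768/9.5000.
f₂ = 6.4 × 4.79756 ≈ 30.704 mm.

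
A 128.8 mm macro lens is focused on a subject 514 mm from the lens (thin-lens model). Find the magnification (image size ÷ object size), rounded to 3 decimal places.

0.334×

Thin lens: 1/f = 1/dₒ + 1/dᵢ → 1/dᵢ = 1/128.8 − 1/514 = 0.0058184 mm⁻¹, so dᵢ ≈ 171.8671 mm.
Magnification m = dᵢ/dₒ = 171.8671/514 ≈ 0.33437.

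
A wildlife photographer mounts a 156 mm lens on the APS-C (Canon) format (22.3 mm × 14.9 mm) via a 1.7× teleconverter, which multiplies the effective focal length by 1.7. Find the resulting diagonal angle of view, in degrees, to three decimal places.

5.789°

Effective focal length f = 156 × 1.7 = 265.2 mm.
Sensor diagonal = √(22.3² + 14.9²) = √719.3000 ≈ 26.8198 mm.
α = 2·arctan(26.820 / (2 × 265.2)) = 2·arctan(0.05057) ≈ 5.7894°.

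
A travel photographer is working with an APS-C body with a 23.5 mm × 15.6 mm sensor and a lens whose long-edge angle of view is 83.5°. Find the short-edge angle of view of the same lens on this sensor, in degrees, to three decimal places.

From the long-edge AOV: f = 23.5 / (2·tan(41.75°)) = 23.5 / 1.78507 ≈ 13.1648 mm.
Short-edge AOV = 2·arctan(15.6 / (2 × 13.1648)) = 2·arctan(0.59249) ≈ 61.2927°.

61.293°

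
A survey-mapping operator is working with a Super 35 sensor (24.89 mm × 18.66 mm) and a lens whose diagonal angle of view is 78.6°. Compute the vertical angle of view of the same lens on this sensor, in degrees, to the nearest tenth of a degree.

52.3°

Sensor diagonal = √(24.89² + 18.66²) = √967.7077 ≈ 31.1080 mm.
From the diagonal AOV: f = 31.1080 / (2·tan(39.3°)) = 31.1080 / 1.63698 ≈ 19.0033 mm.
Vertical AOV = 2·arctan(18.66 / (2 × 19.0033)) = 2·arctan(0.49097) ≈ 52.2991°.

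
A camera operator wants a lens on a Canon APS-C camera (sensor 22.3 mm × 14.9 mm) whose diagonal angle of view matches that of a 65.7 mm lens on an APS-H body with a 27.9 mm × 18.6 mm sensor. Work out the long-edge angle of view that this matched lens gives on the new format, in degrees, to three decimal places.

23.959°

Sensor diagonal = √(27.9² + 18.6²) = √1124.3700 ≈ 33.5316 mm.
Sensor diagonal = √(22.3² + 14.9²) = √719.3000 ≈ 26.8198 mm.
Equal diagonal AOV ⇒ f₂ = f₁ · 26.8198/33.5316 = 65.7 × 0.79984 ≈ 52.5492 mm.
Long-edge AOV on the new format = 2·arctan(22.3 / (2 × 52.5492)) = 2·arctan(0.21218) ≈ 23.9590°.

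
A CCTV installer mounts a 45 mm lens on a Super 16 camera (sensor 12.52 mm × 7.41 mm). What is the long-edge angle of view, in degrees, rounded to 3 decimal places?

Angle of view α = 2·arctan(w/2f) with w = 12.52 mm and f = 45 mm.
w/2f = 0.13911; arctan(0.13911) ≈ 7.9197°, so α ≈ 15.8393°.

15.839°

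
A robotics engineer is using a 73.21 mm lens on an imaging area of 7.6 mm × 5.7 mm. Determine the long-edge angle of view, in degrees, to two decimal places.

Angle of view α = 2·arctan(w/2f) with w = 7.6 mm and f = 73.21 mm.
w/2f = 0.05191; arctan(0.05191) ≈ 2.9713°, so α ≈ 5.9426°.

5.94°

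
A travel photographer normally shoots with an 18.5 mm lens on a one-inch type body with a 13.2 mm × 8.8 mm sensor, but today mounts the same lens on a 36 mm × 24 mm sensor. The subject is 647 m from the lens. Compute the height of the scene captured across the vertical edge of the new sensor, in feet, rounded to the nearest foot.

The focal length stays 18.5 mm; the relevant sensor dimension is now h = 24 mm. Object distance dₒ = 647 m = 647000 mm.
Thin-lens field height W = h·(dₒ − f)/f = 24 × (647000 − 18.5)/18.5 ≈ 839327.351 mm = 839327.351/304.8 ft = 2753.7 ft.

2754 ft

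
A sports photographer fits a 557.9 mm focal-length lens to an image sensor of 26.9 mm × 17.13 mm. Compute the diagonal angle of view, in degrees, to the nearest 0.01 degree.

Sensor diagonal = √(26.9² + 17.13²) = √1017.0469 ≈ 31.8912 mm.
Angle of view α = 2·arctan(d/2f) with d = 31.8912 mm and f = 557.9 mm.
d/2f = 0.02858; arctan(0.02858) ≈ 1.6372°, so α ≈ 3.2743°.

3.27°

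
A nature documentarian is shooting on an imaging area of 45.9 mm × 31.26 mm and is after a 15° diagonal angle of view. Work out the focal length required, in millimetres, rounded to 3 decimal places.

Sensor diagonal = √(45.9² + 31.26²) = √3083.9976 ≈ 55.5338 mm.
From α = 2·arctan(d/2f) we get f = d / (2·tan(α/2)).
With d = 55.5338 mm and α/2 = 7.5°, tan(α/2) ≈ 0.13165, so f ≈ 55.5338 / 0.26330 ≈ 210.9104 mm.

210.910 mm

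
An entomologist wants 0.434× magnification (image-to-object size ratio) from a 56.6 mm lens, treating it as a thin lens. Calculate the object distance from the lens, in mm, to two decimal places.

With m = dᵢ/dₒ and 1/f = 1/dₒ + 1/dᵢ, substituting dᵢ = m·dₒ gives 1/f = (1 + 1/m)/dₒ, hence dₒ = f·(1 + 1/m).
dₒ = 56.6 × (1 + 1/0.434) = 56.6 × 3.30415 ≈ 187.015 mm.

187.01 mm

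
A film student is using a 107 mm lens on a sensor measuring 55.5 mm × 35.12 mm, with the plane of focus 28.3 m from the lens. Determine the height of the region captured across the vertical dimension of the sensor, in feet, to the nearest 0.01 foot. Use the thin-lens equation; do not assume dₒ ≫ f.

dₒ: 28.3 m = 28300 mm.
Similar triangles through the lens centre give W/dₒ = h/dᵢ; with 1/f = 1/dₒ + 1/dᵢ this gives W = h·(dₒ − f)/f.
W = 35.12 mm × (28300 − 107) / 107 = 35.12 × 263.4860 ≈ 9253.628 mm = 9253.628/304.8 ft = 30.3597 ft.

30.36 ft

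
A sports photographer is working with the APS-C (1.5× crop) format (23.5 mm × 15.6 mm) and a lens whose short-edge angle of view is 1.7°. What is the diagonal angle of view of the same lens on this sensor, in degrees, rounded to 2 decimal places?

From the short-edge AOV: f = 15.6 / (2·tan(0.85°)) = 15.6 / 0.02967 ≈ 525.7345 mm.
Sensor diagonal = √(23.5² + 15.6²) = √795.6100 ≈ 28.2066 mm.
Diagonal AOV = 2·arctan(28.2066 / (2 × 525.7345)) = 2·arctan(0.02683) ≈ 3.0733°.

3.07°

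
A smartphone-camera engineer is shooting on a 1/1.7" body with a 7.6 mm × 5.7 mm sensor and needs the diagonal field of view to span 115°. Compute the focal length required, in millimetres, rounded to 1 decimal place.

3.0 mm

Sensor diagonal = √(7.6² + 5.7²) = √90.2500 ≈ 9.5000 mm.
From α = 2·arctan(d/2f) we get f = d / (2·tan(α/2)).
With d = 9.5000 mm and α/2 = 57.5°, tan(α/2) ≈ 1.56969, so f ≈ 9.5000 / 3.13937 ≈ 3.0261 mm.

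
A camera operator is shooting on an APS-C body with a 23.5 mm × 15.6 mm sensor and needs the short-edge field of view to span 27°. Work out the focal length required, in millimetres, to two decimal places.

32.49 mm

From α = 2·arctan(h/2f) we get f = h / (2·tan(α/2)).
With h = 15.6 mm and α/2 = 13.5°, tan(α/2) ≈ 0.24008, so f ≈ 15.6 / 0.48016 ≈ 32.4893 mm.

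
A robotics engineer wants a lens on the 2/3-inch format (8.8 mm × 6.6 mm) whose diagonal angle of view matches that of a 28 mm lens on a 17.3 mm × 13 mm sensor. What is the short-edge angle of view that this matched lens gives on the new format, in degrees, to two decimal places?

26.11°

Sensor diagonal = √(17.3² + 13²) = √468.2900 ≈ 21.6400 mm.
Sensor diagonal = √(8.8² + 6.6²) = √121.0000 ≈ 11.0000 mm.
Equal diagonal AOV ⇒ f₂ = f₁ · 11.0000/21.6400 = 28 × 0.50832 ≈ 14.2329 mm.
Short-edge AOV on the new format = 2·arctan(6.6 / (2 × 14.2329)) = 2·arctan(0.23186) ≈ 26.1076°.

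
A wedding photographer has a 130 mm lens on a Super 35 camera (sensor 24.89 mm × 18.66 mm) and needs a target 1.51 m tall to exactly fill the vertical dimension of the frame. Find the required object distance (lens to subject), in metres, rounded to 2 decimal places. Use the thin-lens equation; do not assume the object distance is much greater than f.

W: 1.51 m = 1510 mm.
Magnification m = h/W = dᵢ/dₒ; combined with 1/f = 1/dₒ + 1/dᵢ this gives dₒ = f·(1 + W/h).
dₒ = 130 mm × (1 + 1510/18.66) = 130 × 81.9218 ≈ 10649.829 mm = 10.6498 m.

10.65 m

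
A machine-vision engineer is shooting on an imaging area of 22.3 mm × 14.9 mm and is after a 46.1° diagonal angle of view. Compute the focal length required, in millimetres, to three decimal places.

Sensor diagonal = √(22.3² + 14.9²) = √719.3000 ≈ 26.8198 mm.
From α = 2·arctan(d/2f) we get f = d / (2·tan(α/2)).
With d = 26.8198 mm and α/2 = 23.05°, tan(α/2) ≈ 0.42551, so f ≈ 26.8198 / 0.85101 ≈ 31.5152 mm.

31.515 mm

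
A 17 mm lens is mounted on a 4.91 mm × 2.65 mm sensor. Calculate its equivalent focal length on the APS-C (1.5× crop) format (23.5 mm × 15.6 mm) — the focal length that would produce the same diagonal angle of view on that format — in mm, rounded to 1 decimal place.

Sensor diagonal = √(4.91² + 2.65²) = √31.1306 ≈ 5.5795 mm.
Sensor diagonal = √(23.5² + 15.6²) = √795.6100 ≈ 28.2066 mm.
Equal angle of view means equal diagonal/f ratio, so f₂ = f₁ · (diagonal₂/diagonal₁) = 17 × 28.2066/5.5795.
f₂ = 17 × 5.05541 ≈ 85.942 mm.

85.9 mm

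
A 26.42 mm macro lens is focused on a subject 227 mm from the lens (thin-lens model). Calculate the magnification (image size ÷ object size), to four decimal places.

Thin lens: 1/f = 1/dₒ + 1/dᵢ → 1/dᵢ = 1/26.42 − 1/227 = 0.0334448 mm⁻¹, so dᵢ ≈ 29.9000 mm.
Magnification m = dᵢ/dₒ = 29.9000/227 ≈ 0.13172.

0.1317×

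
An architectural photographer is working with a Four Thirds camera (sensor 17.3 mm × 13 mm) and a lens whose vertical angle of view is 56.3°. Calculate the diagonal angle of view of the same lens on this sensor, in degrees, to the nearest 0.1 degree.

83.4°

From the vertical AOV: f = 13 / (2·tan(28.15°)) = 13 / 1.07014 ≈ 12.1479 mm.
Sensor diagonal = √(17.3² + 13²) = √468.2900 ≈ 21.6400 mm.
Diagonal AOV = 2·arctan(21.6400 / (2 × 12.1479)) = 2·arctan(0.89069) ≈ 83.3823°.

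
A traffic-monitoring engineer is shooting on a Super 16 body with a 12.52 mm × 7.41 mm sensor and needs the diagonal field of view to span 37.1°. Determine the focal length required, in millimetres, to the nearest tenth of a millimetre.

21.7 mm

Sensor diagonal = √(12.52² + 7.41²) = √211.6585 ≈ 14.5485 mm.
From α = 2·arctan(d/2f) we get f = d / (2·tan(α/2)).
With d = 14.5485 mm and α/2 = 18.55°, tan(α/2) ≈ 0.33557, so f ≈ 14.5485 / 0.67113 ≈ 21.6775 mm.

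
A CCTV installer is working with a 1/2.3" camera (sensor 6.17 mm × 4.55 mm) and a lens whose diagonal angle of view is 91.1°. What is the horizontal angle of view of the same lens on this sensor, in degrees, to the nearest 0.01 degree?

78.73°

Sensor diagonal = √(6.17² + 4.55²) = √58.7714 ≈ 7.6663 mm.
From the diagonal AOV: f = 7.6663 / (2·tan(45.55°)) = 7.6663 / 2.03877 ≈ 3.7602 mm.
Horizontal AOV = 2·arctan(6.17 / (2 × 3.7602)) = 2·arctan(0.82043) ≈ 78.7328°.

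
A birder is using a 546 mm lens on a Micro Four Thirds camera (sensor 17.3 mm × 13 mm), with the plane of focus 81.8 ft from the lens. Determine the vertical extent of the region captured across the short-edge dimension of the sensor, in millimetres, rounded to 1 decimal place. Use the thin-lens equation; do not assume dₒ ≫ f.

dₒ: 81.8 ft × 304.8 mm/ft = 24932.64 mm.
Similar triangles through the lens centre give W/dₒ = h/dᵢ; with 1/f = 1/dₒ + 1/dᵢ this gives W = h·(dₒ − f)/f.
W = 13 mm × (24932.6 − 546) / 546 = 13 × 44.6642 ≈ 580.634 mm.

580.6 mm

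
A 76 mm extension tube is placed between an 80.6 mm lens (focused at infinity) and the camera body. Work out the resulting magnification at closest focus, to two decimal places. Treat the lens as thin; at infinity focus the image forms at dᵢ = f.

0.94×

The tube moves the image plane from f to f + e, so dᵢ = 80.6 + 76 = 156.6 mm. Focus is achieved when 1/f = 1/dₒ + 1/dᵢ, giving dₒ = 1/(1/f − 1/(f+e)).
Magnification m = dᵢ/dₒ = (f+e)·(1/f − 1/(f+e)) = e/f = 76/80.6 ≈ 0.9429.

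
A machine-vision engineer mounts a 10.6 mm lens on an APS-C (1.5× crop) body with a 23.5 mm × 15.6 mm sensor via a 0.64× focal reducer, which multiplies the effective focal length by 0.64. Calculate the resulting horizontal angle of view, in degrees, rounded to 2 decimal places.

120.00°

Effective focal length f = 10.6 × 0.64 = 6.784 mm.
α = 2·arctan(23.5 / (2 × 6.784)) = 2·arctan(1.73202) ≈ 119.9990°.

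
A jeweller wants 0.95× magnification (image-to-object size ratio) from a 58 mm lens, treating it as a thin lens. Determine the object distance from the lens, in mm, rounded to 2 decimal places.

119.05 mm

With m = dᵢ/dₒ and 1/f = 1/dₒ + 1/dᵢ, substituting dᵢ = m·dₒ gives 1/f = (1 + 1/m)/dₒ, hence dₒ = f·(1 + 1/m).
dₒ = 58 × (1 + 1/0.95) = 58 × 2.05263 ≈ 119.053 mm.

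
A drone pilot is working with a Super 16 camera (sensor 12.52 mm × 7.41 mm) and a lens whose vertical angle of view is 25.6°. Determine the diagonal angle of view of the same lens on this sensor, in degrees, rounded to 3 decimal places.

48.080°

From the vertical AOV: f = 7.41 / (2·tan(12.8°)) = 7.41 / 0.45439 ≈ 16.3076 mm.
Sensor diagonal = √(12.52² + 7.41²) = √211.6585 ≈ 14.5485 mm.
Diagonal AOV = 2·arctan(14.5485 / (2 × 16.3076)) = 2·arctan(0.44606) ≈ 48.0799°.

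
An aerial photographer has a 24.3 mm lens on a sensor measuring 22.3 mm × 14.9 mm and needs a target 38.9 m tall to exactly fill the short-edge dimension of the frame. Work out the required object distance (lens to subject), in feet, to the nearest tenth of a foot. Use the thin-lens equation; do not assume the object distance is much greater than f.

W: 38.9 m = 38900 mm.
Magnification m = h/W = dᵢ/dₒ; combined with 1/f = 1/dₒ + 1/dᵢ this gives dₒ = f·(1 + W/h).
dₒ = 24.3 mm × (1 + 38900/14.9) = 24.3 × 2611.7383 ≈ 63465.240 mm = 63465.240/304.8 ft = 208.219 ft.

208.2 ft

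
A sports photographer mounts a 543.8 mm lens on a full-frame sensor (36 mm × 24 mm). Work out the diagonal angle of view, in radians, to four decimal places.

Sensor diagonal = √(36² + 24²) = √1872.0000 ≈ 43.2666 mm.
Angle of view α = 2·arctan(d/2f) with d = 43.2666 mm and f = 543.8 mm.
d/2f = 0.03978; arctan(0.03978) ≈ 0.0398 rad, so α ≈ 0.0795 rad.

0.0795 rad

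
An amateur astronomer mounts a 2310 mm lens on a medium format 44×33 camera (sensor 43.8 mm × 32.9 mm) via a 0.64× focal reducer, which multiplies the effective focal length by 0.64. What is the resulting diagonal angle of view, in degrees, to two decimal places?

2.12°

Effective focal length f = 2310 × 0.64 = 1478.4 mm.
Sensor diagonal = √(43.8² + 32.9²) = √3000.8500 ≈ 54.7800 mm.
α = 2·arctan(54.780 / (2 × 1478.4)) = 2·arctan(0.01853) ≈ 2.1228°.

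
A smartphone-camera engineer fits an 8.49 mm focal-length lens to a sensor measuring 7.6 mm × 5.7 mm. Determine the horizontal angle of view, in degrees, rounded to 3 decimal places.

Angle of view α = 2·arctan(w/2f) with w = 7.6 mm and f = 8.49 mm.
w/2f = 0.44759; arctan(0.44759) ≈ 24.1126°, so α ≈ 48.2252°.

48.225°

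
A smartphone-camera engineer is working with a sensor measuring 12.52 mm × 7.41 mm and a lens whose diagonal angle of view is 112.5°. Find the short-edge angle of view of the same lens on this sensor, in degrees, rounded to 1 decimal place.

Sensor diagonal = √(12.52² + 7.41²) = √211.6585 ≈ 14.5485 mm.
From the diagonal AOV: f = 14.5485 / (2·tan(56.25°)) = 14.5485 / 2.99321 ≈ 4.8605 mm.
Short-edge AOV = 2·arctan(7.41 / (2 × 4.8605)) = 2·arctan(0.76227) ≈ 74.6342°.

74.6°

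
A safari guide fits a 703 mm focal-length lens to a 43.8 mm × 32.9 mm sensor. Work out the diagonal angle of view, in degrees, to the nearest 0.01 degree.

4.46°

Sensor diagonal = √(43.8² + 32.9²) = √3000.8500 ≈ 54.7800 mm.
Angle of view α = 2·arctan(d/2f) with d = 54.7800 mm and f = 703 mm.
d/2f = 0.03896; arctan(0.03896) ≈ 2.2312°, so α ≈ 4.4624°.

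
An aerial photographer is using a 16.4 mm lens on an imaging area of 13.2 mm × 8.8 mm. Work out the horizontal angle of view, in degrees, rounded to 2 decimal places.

43.84°

Angle of view α = 2·arctan(w/2f) with w = 13.2 mm and f = 16.4 mm.
w/2f = 0.40244; arctan(0.40244) ≈ 21.9218°, so α ≈ 43.8436°.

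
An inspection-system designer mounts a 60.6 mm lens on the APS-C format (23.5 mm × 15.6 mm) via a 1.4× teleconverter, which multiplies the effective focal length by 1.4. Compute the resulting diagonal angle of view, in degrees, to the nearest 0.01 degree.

18.88°

Effective focal length f = 60.6 × 1.4 = 84.84 mm.
Sensor diagonal = √(23.5² + 15.6²) = √795.6100 ≈ 28.2066 mm.
α = 2·arctan(28.207 / (2 × 84.84)) = 2·arctan(0.16623) ≈ 18.8764°.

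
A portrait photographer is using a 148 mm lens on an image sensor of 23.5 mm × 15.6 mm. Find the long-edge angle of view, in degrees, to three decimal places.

9.079°

Angle of view α = 2·arctan(w/2f) with w = 23.5 mm and f = 148 mm.
w/2f = 0.07939; arctan(0.07939) ≈ 4.5393°, so α ≈ 9.0786°.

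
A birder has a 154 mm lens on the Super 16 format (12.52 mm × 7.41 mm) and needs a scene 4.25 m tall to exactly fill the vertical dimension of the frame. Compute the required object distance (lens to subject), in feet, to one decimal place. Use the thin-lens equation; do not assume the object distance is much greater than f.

W: 4.25 m = 4250 mm.
Magnification m = h/W = dᵢ/dₒ; combined with 1/f = 1/dₒ + 1/dᵢ this gives dₒ = f·(1 + W/h).
dₒ = 154 mm × (1 + 4250/7.41) = 154 × 574.5493 ≈ 88480.586 mm = 88480.586/304.8 ft = 290.291 ft.

290.3 ft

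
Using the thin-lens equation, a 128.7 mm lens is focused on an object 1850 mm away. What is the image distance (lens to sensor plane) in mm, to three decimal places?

138.323 mm

1/dᵢ = 1/f − 1/dₒ = 1/128.7 − 1/1850 = 0.0072295 mm⁻¹.
dᵢ = 1/0.0072295 ≈ 138.3228 mm.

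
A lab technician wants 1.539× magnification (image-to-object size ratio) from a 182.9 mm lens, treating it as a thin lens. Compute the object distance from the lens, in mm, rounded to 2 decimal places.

301.74 mm

With m = dᵢ/dₒ and 1/f = 1/dₒ + 1/dᵢ, substituting dᵢ = m·dₒ gives 1/f = (1 + 1/m)/dₒ, hence dₒ = f·(1 + 1/m).
dₒ = 182.9 × (1 + 1/1.539) = 182.9 × 1.64977 ≈ 301.743 mm.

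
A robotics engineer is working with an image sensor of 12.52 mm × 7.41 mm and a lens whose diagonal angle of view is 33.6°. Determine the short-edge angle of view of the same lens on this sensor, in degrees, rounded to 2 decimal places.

Sensor diagonal = √(12.52² + 7.41²) = √211.6585 ≈ 14.5485 mm.
From the diagonal AOV: f = 14.5485 / (2·tan(16.8°)) = 14.5485 / 0.60384 ≈ 24.0935 mm.
Short-edge AOV = 2·arctan(7.41 / (2 × 24.0935)) = 2·arctan(0.15378) ≈ 17.4845°.

17.48°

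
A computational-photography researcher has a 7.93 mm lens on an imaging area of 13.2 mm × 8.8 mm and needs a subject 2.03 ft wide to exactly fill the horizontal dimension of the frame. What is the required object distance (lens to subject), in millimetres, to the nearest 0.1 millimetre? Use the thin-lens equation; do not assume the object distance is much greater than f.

379.6 mm

W: 2.03 ft × 304.8 mm/ft = 618.74 mm.
Magnification m = w/W = dᵢ/dₒ; combined with 1/f = 1/dₒ + 1/dᵢ this gives dₒ = f·(1 + W/w).
dₒ = 7.93 mm × (1 + 618.744/13.2) = 7.93 × 47.8745 ≈ 379.645 mm.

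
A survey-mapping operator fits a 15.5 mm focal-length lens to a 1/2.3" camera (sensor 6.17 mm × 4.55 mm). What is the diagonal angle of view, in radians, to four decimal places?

0.4849 rad

Sensor diagonal = √(6.17² + 4.55²) = √58.7714 ≈ 7.6663 mm.
Angle of view α = 2·arctan(d/2f) with d = 7.6663 mm and f = 15.5 mm.
d/2f = 0.24730; arctan(0.24730) ≈ 0.2424 rad, so α ≈ 0.4849 rad.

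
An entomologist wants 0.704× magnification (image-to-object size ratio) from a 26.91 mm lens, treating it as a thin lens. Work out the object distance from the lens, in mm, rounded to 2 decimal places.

65.13 mm

With m = dᵢ/dₒ and 1/f = 1/dₒ + 1/dᵢ, substituting dᵢ = m·dₒ gives 1/f = (1 + 1/m)/dₒ, hence dₒ = f·(1 + 1/m).
dₒ = 26.91 × (1 + 1/0.704) = 26.91 × 2.42045 ≈ 65.134 mm.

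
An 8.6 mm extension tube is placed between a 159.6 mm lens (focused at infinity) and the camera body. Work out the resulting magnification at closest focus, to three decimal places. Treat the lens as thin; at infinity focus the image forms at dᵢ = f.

0.054×

The tube moves the image plane from f to f + e, so dᵢ = 159.6 + 8.6 = 168.2 mm. Focus is achieved when 1/f = 1/dₒ + 1/dᵢ, giving dₒ = 1/(1/f − 1/(f+e)).
Magnification m = dᵢ/dₒ = (f+e)·(1/f − 1/(f+e)) = e/f = 8.6/159.6 ≈ 0.0539.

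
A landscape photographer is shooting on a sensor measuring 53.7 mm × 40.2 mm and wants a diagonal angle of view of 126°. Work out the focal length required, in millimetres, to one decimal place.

Sensor diagonal = √(53.7² + 40.2²) = √4499.7300 ≈ 67.0800 mm.
From α = 2·arctan(d/2f) we get f = d / (2·tan(α/2)).
With d = 67.0800 mm and α/2 = 63°, tan(α/2) ≈ 1.96261, so f ≈ 67.0800 / 3.92522 ≈ 17.0895 mm.

17.1 mm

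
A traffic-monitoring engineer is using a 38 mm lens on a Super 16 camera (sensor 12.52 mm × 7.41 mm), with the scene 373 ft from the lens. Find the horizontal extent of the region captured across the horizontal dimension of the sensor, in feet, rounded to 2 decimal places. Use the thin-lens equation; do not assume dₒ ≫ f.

122.85 ft

dₒ: 373 ft × 304.8 mm/ft = 113690.40 mm.
Similar triangles through the lens centre give W/dₒ = w/dᵢ; with 1/f = 1/dₒ + 1/dᵢ this gives W = w·(dₒ − f)/f.
W = 12.52 mm × (113690 − 38) / 38 = 12.52 × 2990.8525 ≈ 37445.474 mm = 37445.474/304.8 ft = 122.853 ft.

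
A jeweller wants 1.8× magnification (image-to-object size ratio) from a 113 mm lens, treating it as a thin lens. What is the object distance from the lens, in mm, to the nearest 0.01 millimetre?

With m = dᵢ/dₒ and 1/f = 1/dₒ + 1/dᵢ, substituting dᵢ = m·dₒ gives 1/f = (1 + 1/m)/dₒ, hence dₒ = f·(1 + 1/m).
dₒ = 113 × (1 + 1/1.8) = 113 × 1.55556 ≈ 175.778 mm.

175.78 mm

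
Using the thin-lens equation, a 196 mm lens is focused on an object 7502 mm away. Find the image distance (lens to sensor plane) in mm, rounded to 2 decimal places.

201.26 mm

1/dᵢ = 1/f − 1/dₒ = 1/196 − 1/7502 = 0.0049687 mm⁻¹.
dᵢ = 1/0.0049687 ≈ 201.2581 mm.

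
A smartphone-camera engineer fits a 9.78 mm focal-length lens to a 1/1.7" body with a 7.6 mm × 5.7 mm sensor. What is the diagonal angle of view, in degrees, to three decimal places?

Sensor diagonal = √(7.6² + 5.7²) = √90.2500 ≈ 9.5000 mm.
Angle of view α = 2·arctan(d/2f) with d = 9.5000 mm and f = 9.78 mm.
d/2f = 0.48569; arctan(0.48569) ≈ 25.9052°, so α ≈ 51.8103°.

51.810°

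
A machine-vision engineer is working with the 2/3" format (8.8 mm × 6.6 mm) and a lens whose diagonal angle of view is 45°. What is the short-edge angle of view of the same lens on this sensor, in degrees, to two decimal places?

Sensor diagonal = √(8.8² + 6.6²) = √121.0000 ≈ 11.0000 mm.
From the diagonal AOV: f = 11.0000 / (2·tan(22.5°)) = 11.0000 / 0.82843 ≈ 13.2782 mm.
Short-edge AOV = 2·arctan(6.6 / (2 × 13.2782)) = 2·arctan(0.24853) ≈ 27.9137°.

27.91°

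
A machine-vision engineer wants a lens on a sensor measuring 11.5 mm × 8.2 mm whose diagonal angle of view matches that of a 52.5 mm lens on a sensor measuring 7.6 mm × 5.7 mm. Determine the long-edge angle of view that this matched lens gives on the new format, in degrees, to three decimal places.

Sensor diagonal = √(7.6² + 5.7²) = √90.2500 ≈ 9.5000 mm.
Sensor diagonal = √(11.5² + 8.2²) = √199.4900 ≈ 14.1241 mm.
Equal diagonal AOV ⇒ f₂ = f₁ · 14.1241/9.5000 = 52.5 × 1.48675 ≈ 78.0542 mm.
Long-edge AOV on the new format = 2·arctan(11.5 / (2 × 78.0542)) = 2·arctan(0.07367) ≈ 8.4264°.

8.426°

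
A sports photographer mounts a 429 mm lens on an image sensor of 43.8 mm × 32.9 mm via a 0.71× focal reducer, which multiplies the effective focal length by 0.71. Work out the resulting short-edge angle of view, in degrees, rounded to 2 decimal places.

6.18°

Effective focal length f = 429 × 0.71 = 304.59 mm.
α = 2·arctan(32.9 / (2 × 304.59)) = 2·arctan(0.05401) ≈ 6.1827°.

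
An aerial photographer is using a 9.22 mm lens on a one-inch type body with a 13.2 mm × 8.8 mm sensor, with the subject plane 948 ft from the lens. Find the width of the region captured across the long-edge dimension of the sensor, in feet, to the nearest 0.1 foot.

1357.2 ft

dₒ: 948 ft × 304.8 mm/ft = 288950.39 mm.
Similar triangles through the lens centre give W/dₒ = w/dᵢ; with 1/f = 1/dₒ + 1/dᵢ this gives W = w·(dₒ − f)/f.
W = 13.2 mm × (288950 − 9.22) / 9.22 = 13.2 × 31338.5218 ≈ 413668.487 mm = 413668.487/304.8 ft = 1357.18 ft.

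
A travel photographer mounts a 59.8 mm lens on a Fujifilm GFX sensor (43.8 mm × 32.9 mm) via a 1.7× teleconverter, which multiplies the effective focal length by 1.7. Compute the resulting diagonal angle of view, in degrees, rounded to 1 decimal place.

30.2°

Effective focal length f = 59.8 × 1.7 = 101.66 mm.
Sensor diagonal = √(43.8² + 32.9²) = √3000.8500 ≈ 54.7800 mm.
α = 2·arctan(54.780 / (2 × 101.66)) = 2·arctan(0.26943) ≈ 30.1580°.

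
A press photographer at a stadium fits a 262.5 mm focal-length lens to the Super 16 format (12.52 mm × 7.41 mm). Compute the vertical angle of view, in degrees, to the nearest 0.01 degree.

Angle of view α = 2·arctan(h/2f) with h = 7.41 mm and f = 262.5 mm.
h/2f = 0.01411; arctan(0.01411) ≈ 0.8086°, so α ≈ 1.6173°.

1.62°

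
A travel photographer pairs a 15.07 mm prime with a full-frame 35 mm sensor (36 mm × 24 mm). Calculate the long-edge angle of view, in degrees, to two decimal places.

100.13°

Angle of view α = 2·arctan(w/2f) with w = 36 mm and f = 15.07 mm.
w/2f = 1.19443; arctan(1.19443) ≈ 50.0632°, so α ≈ 100.1264°.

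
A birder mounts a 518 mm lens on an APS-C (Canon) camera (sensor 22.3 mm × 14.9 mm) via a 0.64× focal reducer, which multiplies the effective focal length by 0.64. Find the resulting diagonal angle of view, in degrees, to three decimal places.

4.633°

Effective focal length f = 518 × 0.64 = 331.52 mm.
Sensor diagonal = √(22.3² + 14.9²) = √719.3000 ≈ 26.8198 mm.
α = 2·arctan(26.820 / (2 × 331.52)) = 2·arctan(0.04045) ≈ 4.6327°.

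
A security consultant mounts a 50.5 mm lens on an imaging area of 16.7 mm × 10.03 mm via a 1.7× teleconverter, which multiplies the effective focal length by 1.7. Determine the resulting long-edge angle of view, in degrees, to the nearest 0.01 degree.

Effective focal length f = 50.5 × 1.7 = 85.85 mm.
α = 2·arctan(16.7 / (2 × 85.85)) = 2·arctan(0.09726) ≈ 11.1105°.

11.11°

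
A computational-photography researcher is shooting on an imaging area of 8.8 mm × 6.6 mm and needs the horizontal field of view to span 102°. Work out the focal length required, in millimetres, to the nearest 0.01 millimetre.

3.56 mm

From α = 2·arctan(w/2f) we get f = w / (2·tan(α/2)).
With w = 8.8 mm and α/2 = 51°, tan(α/2) ≈ 1.23490, so f ≈ 8.8 / 2.46979 ≈ 3.5630 mm.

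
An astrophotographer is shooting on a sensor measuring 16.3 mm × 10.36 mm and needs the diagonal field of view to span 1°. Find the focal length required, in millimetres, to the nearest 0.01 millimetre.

Sensor diagonal = √(16.3² + 10.36²) = √373.0196 ≈ 19.3137 mm.
From α = 2·arctan(d/2f) we get f = d / (2·tan(α/2)).
With d = 19.3137 mm and α/2 = 0.5°, tan(α/2) ≈ 0.00873, so f ≈ 19.3137 / 0.01745 ≈ 1106.5663 mm.

1106.57 mm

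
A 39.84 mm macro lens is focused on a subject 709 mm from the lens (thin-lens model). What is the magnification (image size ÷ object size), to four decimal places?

Thin lens: 1/f = 1/dₒ + 1/dᵢ → 1/dᵢ = 1/39.84 − 1/709 = 0.0236900 mm⁻¹, so dᵢ ≈ 42.2120 mm.
Magnification m = dᵢ/dₒ = 42.2120/709 ≈ 0.05954.

0.0595×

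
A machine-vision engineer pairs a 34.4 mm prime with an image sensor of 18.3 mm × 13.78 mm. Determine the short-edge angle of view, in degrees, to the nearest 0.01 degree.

Angle of view α = 2·arctan(h/2f) with h = 13.78 mm and f = 34.4 mm.
h/2f = 0.20029; arctan(0.20029) ≈ 11.3259°, so α ≈ 22.6519°.

22.65°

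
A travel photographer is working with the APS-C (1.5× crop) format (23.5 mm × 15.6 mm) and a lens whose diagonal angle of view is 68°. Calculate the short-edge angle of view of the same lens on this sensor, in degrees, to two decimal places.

40.92°

Sensor diagonal = √(23.5² + 15.6²) = √795.6100 ≈ 28.2066 mm.
From the diagonal AOV: f = 28.2066 / (2·tan(34°)) = 28.2066 / 1.34902 ≈ 20.9090 mm.
Short-edge AOV = 2·arctan(15.6 / (2 × 20.9090)) = 2·arctan(0.37305) ≈ 40.9156°.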